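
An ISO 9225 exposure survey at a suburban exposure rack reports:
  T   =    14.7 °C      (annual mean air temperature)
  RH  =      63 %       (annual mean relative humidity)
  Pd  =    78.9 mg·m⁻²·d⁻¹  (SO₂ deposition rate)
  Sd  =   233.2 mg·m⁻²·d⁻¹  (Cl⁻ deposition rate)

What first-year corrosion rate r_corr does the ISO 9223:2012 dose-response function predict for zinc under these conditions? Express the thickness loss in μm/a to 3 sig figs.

zinc: temperature factor f = -0.071·(4.7) = -0.3337
  Pd branch = 0.0129·Pd^0.44·e^(0.046·RH+f) = 1.145 μm/a
  Sd branch = 0.0175·Sd^0.57·e^(0.008·RH+0.085·T) = 2.26 μm/a
  sum: 1.145 + 2.26 → r_corr = 3.406 μm/a

r_corr = 3.41 μm/a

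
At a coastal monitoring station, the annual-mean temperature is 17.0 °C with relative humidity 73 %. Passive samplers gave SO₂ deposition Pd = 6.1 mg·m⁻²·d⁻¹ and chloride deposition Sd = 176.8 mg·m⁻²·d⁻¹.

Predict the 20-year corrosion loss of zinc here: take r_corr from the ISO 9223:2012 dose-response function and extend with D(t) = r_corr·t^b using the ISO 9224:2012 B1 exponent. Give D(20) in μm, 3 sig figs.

zinc: temperature factor f = -0.071·(7.0) = -0.4970
  SO₂ term: 0.0129·6.1^0.44·exp(0.046·73-0.4970) = 0.4996
  Cl⁻ term: 0.0175·176.8^0.57·exp(0.008·73+0.085·17.0) = 2.543
  sum: 0.4996 + 2.543 → r_corr = 3.042 μm/a
Long-term exponent b (ISO 9224 Table 2, B1) = 0.813
  D(20) = 3.042 × 20^0.813 = 3.042 × 11.42 = 34.75 μm

D(20) = 34.7 μm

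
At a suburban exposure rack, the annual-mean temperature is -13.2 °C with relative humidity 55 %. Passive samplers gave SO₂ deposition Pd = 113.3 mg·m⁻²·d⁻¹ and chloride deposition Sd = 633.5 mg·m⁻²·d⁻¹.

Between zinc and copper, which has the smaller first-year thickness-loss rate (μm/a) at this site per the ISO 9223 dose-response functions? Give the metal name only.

zinc: f(T) = +0.038·(T−10) [T≤10 °C] = -0.8816
  SO₂ term: 0.0129·113.3^0.44·exp(0.046·55-0.8816) = 0.5375
  Cl⁻ term: 0.0175·633.5^0.57·exp(0.008·55+0.085·-13.2) = 0.3498
  r_corr = 0.5375 + 0.3498 = 0.8873 μm/a
copper: T≤10 °C ⇒ hinge +0.126·(-13.2−10) = -2.9232
  Pd branch = 0.0053·Pd^0.26·e^(0.059·RH+f) = 0.02501 μm/a
  Cl⁻ term: 0.01025·633.5^0.27·exp(0.036·55+0.049·-13.2) = 0.2219
  r_corr = 0.02501 + 0.2219 = 0.2469 μm/a
Ordering by μm/a: zinc (0.887) > copper (0.247)

copper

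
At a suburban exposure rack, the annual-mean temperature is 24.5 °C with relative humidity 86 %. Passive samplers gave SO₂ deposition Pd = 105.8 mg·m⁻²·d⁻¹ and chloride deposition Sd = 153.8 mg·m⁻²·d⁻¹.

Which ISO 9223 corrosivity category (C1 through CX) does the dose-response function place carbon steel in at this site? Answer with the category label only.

carbon steel: f(T) = -0.054·(T−10) [T>10 °C] = -0.7830
  sulphur-dioxide contribution → 51.01 μm/a
  chloride contribution → 105.4 μm/a
  total first-year rate 156.4 μm/a
156 μm/a falls in (80, 200] for carbon steel → category C5

C5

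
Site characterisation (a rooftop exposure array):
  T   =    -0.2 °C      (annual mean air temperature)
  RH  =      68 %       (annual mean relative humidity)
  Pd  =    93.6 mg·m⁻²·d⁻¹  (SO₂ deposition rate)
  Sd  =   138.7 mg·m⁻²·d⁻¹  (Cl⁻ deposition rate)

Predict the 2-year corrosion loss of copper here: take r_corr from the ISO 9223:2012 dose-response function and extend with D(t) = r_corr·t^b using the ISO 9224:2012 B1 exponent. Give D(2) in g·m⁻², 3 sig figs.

copper: T≤10 °C ⇒ hinge +0.126·(-0.2−10) = -1.2852
  Pd branch = 0.0053·Pd^0.26·e^(0.059·RH+f) = 0.2637 μm/a
  Sd branch = 0.01025·Sd^0.27·e^(0.036·RH+0.049·T) = 0.4446 μm/a
  sum: 0.2637 + 0.4446 → r_corr = 0.7083 μm/a
Long-term exponent b (ISO 9224 Table 2, B1) = 0.667
  D(2) = 0.7083 × 2^0.667 = 0.7083 × 1.588 = 1.125 μm
  Mass loss = 1.125 μm × 8.96 g/cm³ = 10.08 g·m⁻²

D(2) = 10.1 g·m⁻²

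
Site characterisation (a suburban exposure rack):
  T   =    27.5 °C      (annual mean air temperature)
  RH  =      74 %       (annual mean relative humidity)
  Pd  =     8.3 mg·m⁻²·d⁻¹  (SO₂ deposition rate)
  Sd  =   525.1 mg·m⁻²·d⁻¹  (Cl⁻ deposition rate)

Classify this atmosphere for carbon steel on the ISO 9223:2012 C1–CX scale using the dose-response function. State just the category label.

C5

carbon steel: temperature factor f = -0.054·(17.5) = -0.9450
  sulphur-dioxide contribution → 9.083 μm/a
  chloride contribution → 171.2 μm/a
  ⇒ r_corr(carbon steel) = 180.3 μm/a
ISO 9223 Table 2 (carbon steel): 80 < 180 ≤ 200 μm/a ⇒ C5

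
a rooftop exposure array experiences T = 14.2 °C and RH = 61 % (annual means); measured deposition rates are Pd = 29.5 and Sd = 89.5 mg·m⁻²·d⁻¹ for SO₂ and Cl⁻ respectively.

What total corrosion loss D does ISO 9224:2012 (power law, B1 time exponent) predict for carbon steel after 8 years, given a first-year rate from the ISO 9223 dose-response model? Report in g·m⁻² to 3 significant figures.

carbon steel: temperature factor f = -0.054·(4.2) = -0.2268
  Pd branch = 1.77·Pd^0.52·e^(0.02·RH+f) = 27.77 μm/a
  Cl⁻ term: 0.102·89.5^0.62·exp(0.033·61+0.04·14.2) = 21.86
  r_corr = 27.77 + 21.86 = 49.63 μm/a
Long-term exponent b (ISO 9224 Table 2, B1) = 0.523
  D(8) = 49.63 × 8^0.523 = 49.63 × 2.967 = 147.3 μm
  Mass loss = 147.3 μm × 7.85 g/cm³ = 1156 g·m⁻²

D(8) = 1.16e+03 g·m⁻²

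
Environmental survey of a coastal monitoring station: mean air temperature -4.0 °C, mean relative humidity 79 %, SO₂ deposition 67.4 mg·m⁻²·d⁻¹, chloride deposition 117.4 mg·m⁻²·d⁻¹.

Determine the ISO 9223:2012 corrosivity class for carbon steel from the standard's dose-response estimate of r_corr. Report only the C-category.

C3

carbon steel: T≤10 °C ⇒ hinge +0.150·(-4.0−10) = -2.1000
  sulphur-dioxide contribution → 9.398 μm/a
  chloride contribution → 22.62 μm/a
  ⇒ r_corr(carbon steel) = 32.02 μm/a
ISO 9223 Table 2 (carbon steel): 25 < 32 ≤ 50 μm/a ⇒ C3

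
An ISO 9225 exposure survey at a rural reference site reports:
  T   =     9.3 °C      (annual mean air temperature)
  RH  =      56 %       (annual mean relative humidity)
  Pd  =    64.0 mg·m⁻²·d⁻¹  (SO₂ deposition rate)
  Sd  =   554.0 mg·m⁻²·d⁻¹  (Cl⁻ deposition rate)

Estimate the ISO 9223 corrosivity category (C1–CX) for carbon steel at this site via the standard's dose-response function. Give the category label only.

C5

carbon steel: temperature factor f = +0.150·(-0.7) = -0.1050
  Pd branch = 1.77·Pd^0.52·e^(0.02·RH+f) = 42.46 μm/a
  Sd branch = 0.102·Sd^0.62·e^(0.033·RH+0.04·T) = 47.17 μm/a
  r_corr = 42.46 + 47.17 = 89.64 μm/a
89.6 μm/a falls in (80, 200] for carbon steel → category C5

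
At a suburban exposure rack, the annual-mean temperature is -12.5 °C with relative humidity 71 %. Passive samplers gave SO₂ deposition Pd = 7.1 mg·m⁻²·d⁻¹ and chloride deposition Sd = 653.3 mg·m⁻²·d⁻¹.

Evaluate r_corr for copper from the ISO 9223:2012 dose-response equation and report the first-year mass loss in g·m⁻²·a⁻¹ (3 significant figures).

copper: f(T) = +0.126·(T−10) [T≤10 °C] = -2.8350
  SO₂ term: 0.0053·7.1^0.26·exp(0.059·71-2.8350) = 0.03417
  Cl⁻ term: 0.01025·653.3^0.27·exp(0.036·71+0.049·-12.5) = 0.412
  sum: 0.03417 + 0.412 → r_corr = 0.4461 μm/a
Convert to mass loss: 0.4461 μm/a × 8.96 g/cm³ = 3.997 g·m⁻²·a⁻¹

r_corr = 4.00 g·m⁻²·a⁻¹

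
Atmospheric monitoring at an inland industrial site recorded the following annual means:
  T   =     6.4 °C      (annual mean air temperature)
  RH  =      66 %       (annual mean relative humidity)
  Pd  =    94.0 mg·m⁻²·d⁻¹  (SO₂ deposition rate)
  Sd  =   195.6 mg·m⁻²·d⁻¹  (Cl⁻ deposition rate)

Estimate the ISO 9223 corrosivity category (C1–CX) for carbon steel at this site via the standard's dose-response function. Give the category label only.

carbon steel: f(T) = +0.150·(T−10) [T≤10 °C] = -0.5400
  SO₂ term: 1.77·94.0^0.52·exp(0.02·66-0.5400) = 41
  Sd branch = 0.102·Sd^0.62·e^(0.033·RH+0.04·T) = 30.64 μm/a
  sum: 41 + 30.64 → r_corr = 71.64 μm/a
ISO 9223 Table 2 (carbon steel): 50 < 71.6 ≤ 80 μm/a ⇒ C4

C4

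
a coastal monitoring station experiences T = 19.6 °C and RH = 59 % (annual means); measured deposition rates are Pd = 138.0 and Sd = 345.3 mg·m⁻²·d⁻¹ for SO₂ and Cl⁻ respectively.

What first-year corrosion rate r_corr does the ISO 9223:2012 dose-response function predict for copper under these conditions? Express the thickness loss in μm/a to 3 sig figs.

copper: f(T) = -0.080·(T−10) [T>10 °C] = -0.7680
  sulphur-dioxide contribution → 0.2877 μm/a
  chloride contribution → 1.085 μm/a
  total first-year rate 1.373 μm/a

r_corr = 1.37 μm/a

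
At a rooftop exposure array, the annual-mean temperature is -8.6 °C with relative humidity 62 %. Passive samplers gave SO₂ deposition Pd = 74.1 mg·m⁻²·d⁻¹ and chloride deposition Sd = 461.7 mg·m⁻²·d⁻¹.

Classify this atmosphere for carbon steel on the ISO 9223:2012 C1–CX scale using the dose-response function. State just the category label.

carbon steel: temperature factor f = +0.150·(-18.6) = -2.7900
  Pd branch = 1.77·Pd^0.52·e^(0.02·RH+f) = 3.525 μm/a
  Sd branch = 0.102·Sd^0.62·e^(0.033·RH+0.04·T) = 25.1 μm/a
  r_corr = 3.525 + 25.1 = 28.62 μm/a
ISO 9223 Table 2 (carbon steel): 25 < 28.6 ≤ 50 μm/a ⇒ C3

C3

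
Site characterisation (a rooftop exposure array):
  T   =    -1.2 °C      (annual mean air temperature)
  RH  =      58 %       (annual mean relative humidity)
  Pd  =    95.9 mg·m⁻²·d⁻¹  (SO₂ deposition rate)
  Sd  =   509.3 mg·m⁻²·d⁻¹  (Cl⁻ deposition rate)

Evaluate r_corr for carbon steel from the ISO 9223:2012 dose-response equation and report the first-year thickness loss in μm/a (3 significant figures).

r_corr = 42.7 μm/a

carbon steel: T≤10 °C ⇒ hinge +0.150·(-1.2−10) = -1.6800
  sulphur-dioxide contribution → 11.29 μm/a
  chloride contribution → 31.43 μm/a
  ⇒ r_corr(carbon steel) = 42.72 μm/a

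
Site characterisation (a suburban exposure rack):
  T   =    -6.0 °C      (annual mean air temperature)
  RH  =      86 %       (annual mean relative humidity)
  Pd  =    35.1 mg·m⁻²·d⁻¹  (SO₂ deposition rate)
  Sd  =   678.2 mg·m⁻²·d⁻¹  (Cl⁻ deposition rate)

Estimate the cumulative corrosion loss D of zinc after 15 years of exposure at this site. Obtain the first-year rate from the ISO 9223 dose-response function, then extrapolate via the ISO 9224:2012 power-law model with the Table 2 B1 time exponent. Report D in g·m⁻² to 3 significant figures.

D(15) = 169 g·m⁻²

zinc: f(T) = +0.038·(T−10) [T≤10 °C] = -0.6080
  sulphur-dioxide contribution → 1.756 μm/a
  chloride contribution → 0.8594 μm/a
  total first-year rate 2.616 μm/a
Long-term exponent b (ISO 9224 Table 2, B1) = 0.813
  D(15) = 2.616 × 15^0.813 = 2.616 × 9.04 = 23.64 μm
  Mass loss = 23.64 μm × 7.14 g/cm³ = 168.8 g·m⁻²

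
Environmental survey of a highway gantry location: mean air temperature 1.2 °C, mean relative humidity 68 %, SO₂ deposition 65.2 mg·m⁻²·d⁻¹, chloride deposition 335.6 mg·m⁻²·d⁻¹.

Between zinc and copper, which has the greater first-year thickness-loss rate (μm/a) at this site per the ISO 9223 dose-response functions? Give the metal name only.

zinc

zinc: f(T) = +0.038·(T−10) [T≤10 °C] = -0.3344
  SO₂ term: 0.0129·65.2^0.44·exp(0.046·68-0.3344) = 1.325
  Sd branch = 0.0175·Sd^0.57·e^(0.008·RH+0.085·T) = 0.919 μm/a
  sum: 1.325 + 0.919 → r_corr = 2.244 μm/a
copper: T≤10 °C ⇒ hinge +0.126·(1.2−10) = -1.1088
  SO₂ term: 0.0053·65.2^0.26·exp(0.059·68-1.1088) = 0.2863
  Sd branch = 0.01025·Sd^0.27·e^(0.036·RH+0.049·T) = 0.6045 μm/a
  sum: 0.2863 + 0.6045 → r_corr = 0.8908 μm/a
Ordering by μm/a: zinc (2.24) > copper (0.891)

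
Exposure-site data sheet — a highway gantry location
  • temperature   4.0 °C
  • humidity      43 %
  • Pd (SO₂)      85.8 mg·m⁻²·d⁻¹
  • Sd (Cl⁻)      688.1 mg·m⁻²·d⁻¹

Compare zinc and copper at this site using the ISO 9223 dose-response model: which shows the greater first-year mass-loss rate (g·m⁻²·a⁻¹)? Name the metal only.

zinc: T≤10 °C ⇒ hinge +0.038·(4.0−10) = -0.2280
  Pd branch = 0.0129·Pd^0.44·e^(0.046·RH+f) = 0.5264 μm/a
  Cl⁻ term: 0.0175·688.1^0.57·exp(0.008·43+0.085·4.0) = 1.437
  r_corr = 0.5264 + 1.437 = 1.964 μm/a
  mass loss = 1.964 μm/a × 7.14 g/cm³ = 14.02 g·m⁻²·a⁻¹
copper: temperature factor f = +0.126·(-6.0) = -0.7560
  Pd branch = 0.0053·Pd^0.26·e^(0.059·RH+f) = 0.1001 μm/a
  Cl⁻ term: 0.01025·688.1^0.27·exp(0.036·43+0.049·4.0) = 0.3422
  r_corr = 0.1001 + 0.3422 = 0.4423 μm/a
  mass loss = 0.4423 μm/a × 8.96 g/cm³ = 3.963 g·m⁻²·a⁻¹
Ordering by g·m⁻²·a⁻¹: zinc (14) > copper (3.96)

zinc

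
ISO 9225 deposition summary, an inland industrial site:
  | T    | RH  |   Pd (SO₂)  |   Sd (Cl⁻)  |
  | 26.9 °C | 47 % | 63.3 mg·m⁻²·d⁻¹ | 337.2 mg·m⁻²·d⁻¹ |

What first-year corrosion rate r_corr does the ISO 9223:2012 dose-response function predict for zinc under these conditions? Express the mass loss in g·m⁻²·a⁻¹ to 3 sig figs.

r_corr = 50.9 g·m⁻²·a⁻¹

zinc: T>10 °C ⇒ hinge -0.071·(26.9−10) = -1.1999
  sulphur-dioxide contribution → 0.2094 μm/a
  chloride contribution → 6.922 μm/a
  total first-year rate 7.132 μm/a
Convert to mass loss: 7.132 μm/a × 7.14 g/cm³ = 50.92 g·m⁻²·a⁻¹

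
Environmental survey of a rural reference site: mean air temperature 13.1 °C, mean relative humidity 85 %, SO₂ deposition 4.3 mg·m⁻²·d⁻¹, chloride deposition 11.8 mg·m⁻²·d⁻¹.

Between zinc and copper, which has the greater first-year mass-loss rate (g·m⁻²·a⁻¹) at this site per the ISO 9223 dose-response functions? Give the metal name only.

zinc: temperature factor f = -0.071·(3.1) = -0.2201
  SO₂ term: 0.0129·4.3^0.44·exp(0.046·85-0.2201) = 0.9813
  Sd branch = 0.0175·Sd^0.57·e^(0.008·RH+0.085·T) = 0.4295 μm/a
  r_corr = 0.9813 + 0.4295 = 1.411 μm/a
  mass loss = 1.411 μm/a × 7.14 g/cm³ = 10.07 g·m⁻²·a⁻¹
copper: temperature factor f = -0.080·(3.1) = -0.2480
  SO₂ term: 0.0053·4.3^0.26·exp(0.059·85-0.2480) = 0.9105
  Sd branch = 0.01025·Sd^0.27·e^(0.036·RH+0.049·T) = 0.8088 μm/a
  r_corr = 0.9105 + 0.8088 = 1.719 μm/a
  mass loss = 1.719 μm/a × 8.96 g/cm³ = 15.4 g·m⁻²·a⁻¹
Ordering by g·m⁻²·a⁻¹: copper (15.4) > zinc (10.1)

copper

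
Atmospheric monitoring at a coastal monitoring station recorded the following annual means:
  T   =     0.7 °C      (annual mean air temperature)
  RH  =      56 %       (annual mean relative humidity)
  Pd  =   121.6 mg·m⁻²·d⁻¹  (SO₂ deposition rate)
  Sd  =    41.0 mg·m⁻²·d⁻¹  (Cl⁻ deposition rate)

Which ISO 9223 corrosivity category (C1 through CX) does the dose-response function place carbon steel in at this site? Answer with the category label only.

carbon steel: temperature factor f = +0.150·(-9.3) = -1.3950
  Pd branch = 1.77·Pd^0.52·e^(0.02·RH+f) = 16.32 μm/a
  Cl⁻ term: 0.102·41.0^0.62·exp(0.033·56+0.04·0.7) = 6.657
  sum: 16.32 + 6.657 → r_corr = 22.98 μm/a
Category bounds: 1.3…25 μm/a bracket r_corr ⇒ C2

C2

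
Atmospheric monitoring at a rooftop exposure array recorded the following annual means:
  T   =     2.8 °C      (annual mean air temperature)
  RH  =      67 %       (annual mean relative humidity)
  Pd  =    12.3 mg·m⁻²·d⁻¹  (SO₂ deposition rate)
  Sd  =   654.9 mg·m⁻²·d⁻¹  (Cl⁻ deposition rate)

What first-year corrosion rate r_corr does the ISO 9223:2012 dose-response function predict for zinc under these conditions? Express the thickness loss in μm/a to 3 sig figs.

zinc: f(T) = +0.038·(T−10) [T≤10 °C] = -0.2736
  SO₂ term: 0.0129·12.3^0.44·exp(0.046·67-0.2736) = 0.6454
  Cl⁻ term: 0.0175·654.9^0.57·exp(0.008·67+0.085·2.8) = 1.529
  sum: 0.6454 + 1.529 → r_corr = 2.174 μm/a

r_corr = 2.17 μm/a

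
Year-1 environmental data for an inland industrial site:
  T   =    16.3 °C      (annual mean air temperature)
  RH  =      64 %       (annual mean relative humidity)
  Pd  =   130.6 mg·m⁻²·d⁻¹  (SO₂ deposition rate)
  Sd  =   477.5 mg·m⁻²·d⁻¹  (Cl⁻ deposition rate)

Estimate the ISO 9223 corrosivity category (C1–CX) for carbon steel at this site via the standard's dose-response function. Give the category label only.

carbon steel: temperature factor f = -0.054·(6.3) = -0.3402
  sulphur-dioxide contribution → 57.07 μm/a
  chloride contribution → 74.12 μm/a
  total first-year rate 131.2 μm/a
131 μm/a falls in (80, 200] for carbon steel → category C5

C5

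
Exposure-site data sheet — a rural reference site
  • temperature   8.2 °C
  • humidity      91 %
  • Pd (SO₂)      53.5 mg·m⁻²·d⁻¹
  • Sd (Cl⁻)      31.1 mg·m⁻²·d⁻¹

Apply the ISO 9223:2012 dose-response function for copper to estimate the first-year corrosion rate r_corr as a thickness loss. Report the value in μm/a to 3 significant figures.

r_corr = 3.58 μm/a

copper: f(T) = +0.126·(T−10) [T≤10 °C] = -0.2268
  Pd branch = 0.0053·Pd^0.26·e^(0.059·RH+f) = 2.552 μm/a
  Cl⁻ term: 0.01025·31.1^0.27·exp(0.036·91+0.049·8.2) = 1.026
  sum: 2.552 + 1.026 → r_corr = 3.578 μm/a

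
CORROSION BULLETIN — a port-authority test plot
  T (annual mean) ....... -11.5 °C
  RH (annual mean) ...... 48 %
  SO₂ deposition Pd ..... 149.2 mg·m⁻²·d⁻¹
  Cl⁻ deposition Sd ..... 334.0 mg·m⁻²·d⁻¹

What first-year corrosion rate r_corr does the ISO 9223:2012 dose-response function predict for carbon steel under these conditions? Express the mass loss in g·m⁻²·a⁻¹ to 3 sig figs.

carbon steel: temperature factor f = +0.150·(-21.5) = -3.2250
  SO₂ term: 1.77·149.2^0.52·exp(0.02·48-3.2250) = 2.481
  Cl⁻ term: 0.102·334.0^0.62·exp(0.033·48+0.04·-11.5) = 11.52
  r_corr = 2.481 + 11.52 = 14 μm/a
Convert to mass loss: 14 μm/a × 7.85 g/cm³ = 109.9 g·m⁻²·a⁻¹

r_corr = 110 g·m⁻²·a⁻¹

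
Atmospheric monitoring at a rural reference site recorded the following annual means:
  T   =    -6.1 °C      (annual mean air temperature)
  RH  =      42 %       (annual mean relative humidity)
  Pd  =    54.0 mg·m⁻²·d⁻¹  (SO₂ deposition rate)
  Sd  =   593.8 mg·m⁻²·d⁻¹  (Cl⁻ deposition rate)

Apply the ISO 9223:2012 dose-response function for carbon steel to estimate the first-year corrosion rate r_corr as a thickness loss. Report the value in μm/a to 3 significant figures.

carbon steel: temperature factor f = +0.150·(-16.1) = -2.4150
  SO₂ term: 1.77·54.0^0.52·exp(0.02·42-2.4150) = 2.916
  Cl⁻ term: 0.102·593.8^0.62·exp(0.033·42+0.04·-6.1) = 16.76
  sum: 2.916 + 16.76 → r_corr = 19.67 μm/a

r_corr = 19.7 μm/a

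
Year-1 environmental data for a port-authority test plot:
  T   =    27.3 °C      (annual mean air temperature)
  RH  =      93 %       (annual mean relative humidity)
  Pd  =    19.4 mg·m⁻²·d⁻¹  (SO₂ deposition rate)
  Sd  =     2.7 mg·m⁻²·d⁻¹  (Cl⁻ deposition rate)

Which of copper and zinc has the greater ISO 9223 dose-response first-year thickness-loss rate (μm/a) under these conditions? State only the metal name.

copper

copper: temperature factor f = -0.080·(17.3) = -1.3840
  SO₂ term: 0.0053·19.4^0.26·exp(0.059·93-1.3840) = 0.6934
  Sd branch = 0.01025·Sd^0.27·e^(0.036·RH+0.049·T) = 1.453 μm/a
  sum: 0.6934 + 1.453 → r_corr = 2.146 μm/a
zinc: T>10 °C ⇒ hinge -0.071·(27.3−10) = -1.2283
  SO₂ term: 0.0129·19.4^0.44·exp(0.046·93-1.2283) = 1.004
  Cl⁻ term: 0.0175·2.7^0.57·exp(0.008·93+0.085·27.3) = 0.6604
  r_corr = 1.004 + 0.6604 = 1.664 μm/a
Ordering by μm/a: copper (2.15) > zinc (1.66)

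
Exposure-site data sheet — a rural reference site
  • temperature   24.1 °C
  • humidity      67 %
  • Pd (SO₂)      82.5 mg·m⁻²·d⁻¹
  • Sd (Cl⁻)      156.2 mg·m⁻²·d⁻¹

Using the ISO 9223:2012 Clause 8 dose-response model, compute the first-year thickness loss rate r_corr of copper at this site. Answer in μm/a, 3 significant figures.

r_corr = 1.74 μm/a

copper: f(T) = -0.080·(T−10) [T>10 °C] = -1.1280
  SO₂ term: 0.0053·82.5^0.26·exp(0.059·67-1.1280) = 0.2815
  Cl⁻ term: 0.01025·156.2^0.27·exp(0.036·67+0.049·24.1) = 1.457
  r_corr = 0.2815 + 1.457 = 1.738 μm/a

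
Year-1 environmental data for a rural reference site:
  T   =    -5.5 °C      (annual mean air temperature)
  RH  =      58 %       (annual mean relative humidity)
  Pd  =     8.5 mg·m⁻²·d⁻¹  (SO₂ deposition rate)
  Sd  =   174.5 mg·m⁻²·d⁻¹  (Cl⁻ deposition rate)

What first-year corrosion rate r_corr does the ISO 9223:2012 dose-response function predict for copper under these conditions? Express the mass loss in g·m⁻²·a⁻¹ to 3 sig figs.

copper: temperature factor f = +0.126·(-15.5) = -1.9530
  sulphur-dioxide contribution → 0.04017 μm/a
  chloride contribution → 0.2546 μm/a
  ⇒ r_corr(copper) = 0.2947 μm/a
Convert to mass loss: 0.2947 μm/a × 8.96 g/cm³ = 2.641 g·m⁻²·a⁻¹

r_corr = 2.64 g·m⁻²·a⁻¹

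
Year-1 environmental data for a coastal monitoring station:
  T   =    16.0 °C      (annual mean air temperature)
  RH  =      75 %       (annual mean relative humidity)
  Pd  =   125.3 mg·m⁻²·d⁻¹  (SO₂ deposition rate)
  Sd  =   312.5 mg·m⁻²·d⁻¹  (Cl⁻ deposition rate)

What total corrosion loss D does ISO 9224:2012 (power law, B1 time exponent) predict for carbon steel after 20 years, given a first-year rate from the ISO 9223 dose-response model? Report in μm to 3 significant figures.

carbon steel: T>10 °C ⇒ hinge -0.054·(16.0−10) = -0.3240
  SO₂ term: 1.77·125.3^0.52·exp(0.02·75-0.3240) = 70.74
  Cl⁻ term: 0.102·312.5^0.62·exp(0.033·75+0.04·16.0) = 80.95
  sum: 70.74 + 80.95 → r_corr = 151.7 μm/a
Power-law: D(20) = r_corr · 20^0.523
  D(20) = 151.7 × 20^0.523 = 151.7 × 4.791 = 726.8 μm

D(20) = 727 μm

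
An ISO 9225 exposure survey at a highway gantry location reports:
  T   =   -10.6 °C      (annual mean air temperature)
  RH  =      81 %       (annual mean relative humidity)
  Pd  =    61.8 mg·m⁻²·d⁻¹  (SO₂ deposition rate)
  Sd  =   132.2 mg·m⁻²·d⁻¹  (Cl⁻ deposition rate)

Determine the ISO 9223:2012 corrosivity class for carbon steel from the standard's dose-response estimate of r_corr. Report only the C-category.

C2

carbon steel: T≤10 °C ⇒ hinge +0.150·(-10.6−10) = -3.0900
  Pd branch = 1.77·Pd^0.52·e^(0.02·RH+f) = 3.474 μm/a
  Cl⁻ term: 0.102·132.2^0.62·exp(0.033·81+0.04·-10.6) = 19.98
  sum: 3.474 + 19.98 → r_corr = 23.45 μm/a
Category bounds: 1.3…25 μm/a bracket r_corr ⇒ C2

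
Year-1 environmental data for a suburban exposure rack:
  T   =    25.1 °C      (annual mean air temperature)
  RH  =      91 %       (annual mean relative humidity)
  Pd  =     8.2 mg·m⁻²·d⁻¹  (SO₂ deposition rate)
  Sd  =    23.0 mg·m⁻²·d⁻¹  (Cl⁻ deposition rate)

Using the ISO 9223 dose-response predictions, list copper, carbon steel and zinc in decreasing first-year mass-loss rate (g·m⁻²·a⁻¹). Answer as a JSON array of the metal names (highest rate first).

copper: temperature factor f = -0.080·(15.1) = -1.2080
  SO₂ term: 0.0053·8.2^0.26·exp(0.059·91-1.2080) = 0.5874
  Sd branch = 0.01025·Sd^0.27·e^(0.036·RH+0.049·T) = 2.164 μm/a
  r_corr = 0.5874 + 2.164 = 2.752 μm/a
  mass loss = 2.752 μm/a × 8.96 g/cm³ = 24.65 g·m⁻²·a⁻¹
carbon steel: temperature factor f = -0.054·(15.1) = -0.8154
  SO₂ term: 1.77·8.2^0.52·exp(0.02·91-0.8154) = 14.44
  Cl⁻ term: 0.102·23.0^0.62·exp(0.033·91+0.04·25.1) = 39.18
  r_corr = 14.44 + 39.18 = 53.62 μm/a
  mass loss = 53.62 μm/a × 7.85 g/cm³ = 420.9 g·m⁻²·a⁻¹
zinc: temperature factor f = -0.071·(15.1) = -1.0721
  SO₂ term: 0.0129·8.2^0.44·exp(0.046·91-1.0721) = 0.7329
  Cl⁻ term: 0.0175·23.0^0.57·exp(0.008·91+0.085·25.1) = 1.828
  r_corr = 0.7329 + 1.828 = 2.561 μm/a
  mass loss = 2.561 μm/a × 7.14 g/cm³ = 18.28 g·m⁻²·a⁻¹
Ordering by g·m⁻²·a⁻¹: carbon steel (421) > copper (24.7) > zinc (18.3)

["carbon steel", "copper", "zinc"]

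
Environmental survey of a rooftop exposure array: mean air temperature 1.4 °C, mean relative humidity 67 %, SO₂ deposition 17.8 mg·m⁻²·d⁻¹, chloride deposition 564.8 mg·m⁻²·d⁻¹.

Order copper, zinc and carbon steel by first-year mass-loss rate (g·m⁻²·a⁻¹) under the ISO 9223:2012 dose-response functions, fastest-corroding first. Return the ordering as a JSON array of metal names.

copper: f(T) = +0.126·(T−10) [T≤10 °C] = -1.0836
  sulphur-dioxide contribution → 0.1975 μm/a
  chloride contribution → 0.6777 μm/a
  total first-year rate 0.8752 μm/a
  mass loss = 0.8752 μm/a × 8.96 g/cm³ = 7.842 g·m⁻²·a⁻¹
zinc: f(T) = +0.038·(T−10) [T≤10 °C] = -0.3268
  sulphur-dioxide contribution → 0.72 μm/a
  chloride contribution → 1.248 μm/a
  ⇒ r_corr(zinc) = 1.968 μm/a
  mass loss = 1.968 μm/a × 7.14 g/cm³ = 14.05 g·m⁻²·a⁻¹
carbon steel: T≤10 °C ⇒ hinge +0.150·(1.4−10) = -1.2900
  sulphur-dioxide contribution → 8.316 μm/a
  chloride contribution → 50.04 μm/a
  total first-year rate 58.36 μm/a
  mass loss = 58.36 μm/a × 7.85 g/cm³ = 458.1 g·m⁻²·a⁻¹
Ordering by g·m⁻²·a⁻¹: carbon steel (458) > zinc (14) > copper (7.84)

["carbon steel", "zinc", "copper"]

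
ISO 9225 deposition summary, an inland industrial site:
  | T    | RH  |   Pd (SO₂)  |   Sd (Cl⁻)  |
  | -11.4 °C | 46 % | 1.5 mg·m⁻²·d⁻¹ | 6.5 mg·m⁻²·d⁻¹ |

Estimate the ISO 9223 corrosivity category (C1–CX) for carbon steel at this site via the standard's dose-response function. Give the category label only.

carbon steel: T≤10 °C ⇒ hinge +0.150·(-11.4−10) = -3.2100
  Pd branch = 1.77·Pd^0.52·e^(0.02·RH+f) = 0.2213 μm/a
  Cl⁻ term: 0.102·6.5^0.62·exp(0.033·46+0.04·-11.4) = 0.9415
  sum: 0.2213 + 0.9415 → r_corr = 1.163 μm/a
ISO 9223 Table 2 (carbon steel): 0 < 1.16 ≤ 1.3 μm/a ⇒ C1

C1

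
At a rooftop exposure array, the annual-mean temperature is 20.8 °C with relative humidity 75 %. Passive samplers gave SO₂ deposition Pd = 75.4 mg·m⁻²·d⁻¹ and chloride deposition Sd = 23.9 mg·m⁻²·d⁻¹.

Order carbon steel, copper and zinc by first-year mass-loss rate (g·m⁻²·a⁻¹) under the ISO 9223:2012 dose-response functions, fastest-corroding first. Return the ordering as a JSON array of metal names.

carbon steel: temperature factor f = -0.054·(10.8) = -0.5832
  Pd branch = 1.77·Pd^0.52·e^(0.02·RH+f) = 41.91 μm/a
  Cl⁻ term: 0.102·23.9^0.62·exp(0.033·75+0.04·20.8) = 19.93
  r_corr = 41.91 + 19.93 = 61.84 μm/a
  mass loss = 61.84 μm/a × 7.85 g/cm³ = 485.4 g·m⁻²·a⁻¹
copper: T>10 °C ⇒ hinge -0.080·(20.8−10) = -0.8640
  Pd branch = 0.0053·Pd^0.26·e^(0.059·RH+f) = 0.574 μm/a
  Sd branch = 0.01025·Sd^0.27·e^(0.036·RH+0.049·T) = 0.9957 μm/a
  sum: 0.574 + 0.9957 → r_corr = 1.57 μm/a
  mass loss = 1.57 μm/a × 8.96 g/cm³ = 14.06 g·m⁻²·a⁻¹
zinc: temperature factor f = -0.071·(10.8) = -0.7668
  SO₂ term: 0.0129·75.4^0.44·exp(0.046·75-0.7668) = 1.265
  Cl⁻ term: 0.0175·23.9^0.57·exp(0.008·75+0.085·20.8) = 1.141
  sum: 1.265 + 1.141 → r_corr = 2.405 μm/a
  mass loss = 2.405 μm/a × 7.14 g/cm³ = 17.17 g·m⁻²·a⁻¹
Ordering by g·m⁻²·a⁻¹: carbon steel (485) > zinc (17.2) > copper (14.1)

["carbon steel", "zinc", "copper"]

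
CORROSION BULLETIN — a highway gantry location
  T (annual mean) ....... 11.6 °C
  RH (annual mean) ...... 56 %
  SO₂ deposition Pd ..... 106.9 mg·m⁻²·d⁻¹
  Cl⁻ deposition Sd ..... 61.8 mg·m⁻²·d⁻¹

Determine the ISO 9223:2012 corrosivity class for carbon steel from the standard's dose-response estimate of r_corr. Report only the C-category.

C4

carbon steel: f(T) = -0.054·(T−10) [T>10 °C] = -0.0864
  SO₂ term: 1.77·106.9^0.52·exp(0.02·56-0.0864) = 56.48
  Cl⁻ term: 0.102·61.8^0.62·exp(0.033·56+0.04·11.6) = 13.28
  sum: 56.48 + 13.28 → r_corr = 69.76 μm/a
ISO 9223 Table 2 (carbon steel): 50 < 69.8 ≤ 80 μm/a ⇒ C4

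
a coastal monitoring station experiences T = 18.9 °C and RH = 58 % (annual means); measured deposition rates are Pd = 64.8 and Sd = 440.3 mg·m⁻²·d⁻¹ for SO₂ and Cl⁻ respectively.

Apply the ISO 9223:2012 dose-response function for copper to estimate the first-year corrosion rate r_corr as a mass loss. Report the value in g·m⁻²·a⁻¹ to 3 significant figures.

copper: T>10 °C ⇒ hinge -0.080·(18.9−10) = -0.7120
  SO₂ term: 0.0053·64.8^0.26·exp(0.059·58-0.7120) = 0.2356
  Cl⁻ term: 0.01025·440.3^0.27·exp(0.036·58+0.049·18.9) = 1.08
  r_corr = 0.2356 + 1.08 = 1.316 μm/a
Convert to mass loss: 1.316 μm/a × 8.96 g/cm³ = 11.79 g·m⁻²·a⁻¹

r_corr = 11.8 g·m⁻²·a⁻¹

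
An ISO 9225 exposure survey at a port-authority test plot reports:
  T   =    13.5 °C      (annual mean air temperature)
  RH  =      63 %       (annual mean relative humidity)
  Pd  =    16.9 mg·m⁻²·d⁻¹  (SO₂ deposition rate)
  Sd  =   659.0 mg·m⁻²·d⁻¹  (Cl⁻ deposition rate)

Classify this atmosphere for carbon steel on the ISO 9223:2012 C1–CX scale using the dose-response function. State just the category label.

C5

carbon steel: f(T) = -0.054·(T−10) [T>10 °C] = -0.1890
  Pd branch = 1.77·Pd^0.52·e^(0.02·RH+f) = 22.47 μm/a
  Sd branch = 0.102·Sd^0.62·e^(0.033·RH+0.04·T) = 78.29 μm/a
  sum: 22.47 + 78.29 → r_corr = 100.8 μm/a
Category bounds: 80…200 μm/a bracket r_corr ⇒ C5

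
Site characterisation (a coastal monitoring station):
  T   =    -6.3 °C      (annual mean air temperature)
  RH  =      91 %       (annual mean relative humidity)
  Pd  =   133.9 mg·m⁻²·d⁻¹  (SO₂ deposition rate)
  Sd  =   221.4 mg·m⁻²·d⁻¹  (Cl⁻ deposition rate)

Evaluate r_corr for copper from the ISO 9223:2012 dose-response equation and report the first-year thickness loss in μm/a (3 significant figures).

r_corr = 1.38 μm/a

copper: T≤10 °C ⇒ hinge +0.126·(-6.3−10) = -2.0538
  SO₂ term: 0.0053·133.9^0.26·exp(0.059·91-2.0538) = 0.5212
  Cl⁻ term: 0.01025·221.4^0.27·exp(0.036·91+0.049·-6.3) = 0.8563
  sum: 0.5212 + 0.8563 → r_corr = 1.377 μm/a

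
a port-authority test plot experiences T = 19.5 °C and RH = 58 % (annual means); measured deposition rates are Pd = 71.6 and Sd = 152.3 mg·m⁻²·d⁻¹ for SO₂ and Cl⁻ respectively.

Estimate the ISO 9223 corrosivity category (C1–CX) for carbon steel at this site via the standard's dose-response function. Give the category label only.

C4

carbon steel: f(T) = -0.054·(T−10) [T>10 °C] = -0.5130
  SO₂ term: 1.77·71.6^0.52·exp(0.02·58-0.5130) = 31.15
  Cl⁻ term: 0.102·152.3^0.62·exp(0.033·58+0.04·19.5) = 34.03
  r_corr = 31.15 + 34.03 = 65.18 μm/a
65.2 μm/a falls in (50, 80] for carbon steel → category C4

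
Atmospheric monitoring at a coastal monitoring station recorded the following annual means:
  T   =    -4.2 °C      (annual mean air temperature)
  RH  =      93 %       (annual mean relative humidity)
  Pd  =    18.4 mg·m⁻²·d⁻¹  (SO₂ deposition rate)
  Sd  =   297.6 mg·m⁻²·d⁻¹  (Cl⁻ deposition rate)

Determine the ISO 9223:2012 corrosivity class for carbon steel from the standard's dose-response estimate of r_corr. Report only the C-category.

C4

carbon steel: T≤10 °C ⇒ hinge +0.150·(-4.2−10) = -2.1300
  sulphur-dioxide contribution → 6.144 μm/a
  chloride contribution → 63.41 μm/a
  total first-year rate 69.55 μm/a
Category bounds: 50…80 μm/a bracket r_corr ⇒ C4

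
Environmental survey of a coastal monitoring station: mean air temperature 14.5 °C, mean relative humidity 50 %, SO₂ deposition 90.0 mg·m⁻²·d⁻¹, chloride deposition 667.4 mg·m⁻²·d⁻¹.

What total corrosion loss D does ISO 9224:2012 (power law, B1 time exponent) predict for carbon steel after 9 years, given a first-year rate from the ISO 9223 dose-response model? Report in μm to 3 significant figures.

D(9) = 292 μm

carbon steel: temperature factor f = -0.054·(4.5) = -0.2430
  SO₂ term: 1.77·90.0^0.52·exp(0.02·50-0.2430) = 39.17
  Cl⁻ term: 0.102·667.4^0.62·exp(0.033·50+0.04·14.5) = 53.48
  r_corr = 39.17 + 53.48 = 92.65 μm/a
Power-law: D(9) = r_corr · 9^0.523
  D(9) = 92.65 × 9^0.523 = 92.65 × 3.156 = 292.4 μm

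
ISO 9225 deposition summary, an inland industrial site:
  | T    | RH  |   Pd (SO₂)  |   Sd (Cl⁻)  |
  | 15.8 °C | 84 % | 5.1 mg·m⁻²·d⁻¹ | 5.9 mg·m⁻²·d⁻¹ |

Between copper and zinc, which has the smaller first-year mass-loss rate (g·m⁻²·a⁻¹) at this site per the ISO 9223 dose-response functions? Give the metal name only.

copper: temperature factor f = -0.080·(5.8) = -0.4640
  SO₂ term: 0.0053·5.1^0.26·exp(0.059·84-0.4640) = 0.7229
  Sd branch = 0.01025·Sd^0.27·e^(0.036·RH+0.049·T) = 0.7386 μm/a
  r_corr = 0.7229 + 0.7386 = 1.461 μm/a
  mass loss = 1.461 μm/a × 8.96 g/cm³ = 13.1 g·m⁻²·a⁻¹
zinc: T>10 °C ⇒ hinge -0.071·(15.8−10) = -0.4118
  Pd branch = 0.0129·Pd^0.44·e^(0.046·RH+f) = 0.834 μm/a
  Sd branch = 0.0175·Sd^0.57·e^(0.008·RH+0.085·T) = 0.361 μm/a
  r_corr = 0.834 + 0.361 = 1.195 μm/a
  mass loss = 1.195 μm/a × 7.14 g/cm³ = 8.533 g·m⁻²·a⁻¹
Ordering by g·m⁻²·a⁻¹: copper (13.1) > zinc (8.53)

zinc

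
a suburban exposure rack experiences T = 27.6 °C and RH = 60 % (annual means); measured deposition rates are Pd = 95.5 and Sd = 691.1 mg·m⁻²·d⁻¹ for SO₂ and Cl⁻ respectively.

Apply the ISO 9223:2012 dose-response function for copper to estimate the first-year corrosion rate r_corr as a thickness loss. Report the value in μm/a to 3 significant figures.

r_corr = 2.15 μm/a

copper: f(T) = -0.080·(T−10) [T>10 °C] = -1.4080
  SO₂ term: 0.0053·95.5^0.26·exp(0.059·60-1.4080) = 0.1462
  Cl⁻ term: 0.01025·691.1^0.27·exp(0.036·60+0.049·27.6) = 2.008
  r_corr = 0.1462 + 2.008 = 2.154 μm/a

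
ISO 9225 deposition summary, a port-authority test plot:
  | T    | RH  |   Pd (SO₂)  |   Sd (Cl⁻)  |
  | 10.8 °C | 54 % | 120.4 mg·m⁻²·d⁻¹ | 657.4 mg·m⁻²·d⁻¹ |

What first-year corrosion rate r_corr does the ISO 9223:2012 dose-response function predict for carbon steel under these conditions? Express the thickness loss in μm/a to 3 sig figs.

carbon steel: T>10 °C ⇒ hinge -0.054·(10.8−10) = -0.0432
  sulphur-dioxide contribution → 60.28 μm/a
  chloride contribution → 52.14 μm/a
  total first-year rate 112.4 μm/a

r_corr = 112 μm/a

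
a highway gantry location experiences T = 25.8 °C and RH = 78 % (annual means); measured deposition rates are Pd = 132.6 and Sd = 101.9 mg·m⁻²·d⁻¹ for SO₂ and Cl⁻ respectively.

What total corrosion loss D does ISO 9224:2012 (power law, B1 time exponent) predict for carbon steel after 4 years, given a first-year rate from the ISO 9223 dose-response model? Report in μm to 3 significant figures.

carbon steel: temperature factor f = -0.054·(15.8) = -0.8532
  SO₂ term: 1.77·132.6^0.52·exp(0.02·78-0.8532) = 45.57
  Cl⁻ term: 0.102·101.9^0.62·exp(0.033·78+0.04·25.8) = 66.03
  sum: 45.57 + 66.03 → r_corr = 111.6 μm/a
Long-term exponent b (ISO 9224 Table 2, B1) = 0.523
  D(4) = 111.6 × 4^0.523 = 111.6 × 2.065 = 230.4 μm

D(4) = 230 μm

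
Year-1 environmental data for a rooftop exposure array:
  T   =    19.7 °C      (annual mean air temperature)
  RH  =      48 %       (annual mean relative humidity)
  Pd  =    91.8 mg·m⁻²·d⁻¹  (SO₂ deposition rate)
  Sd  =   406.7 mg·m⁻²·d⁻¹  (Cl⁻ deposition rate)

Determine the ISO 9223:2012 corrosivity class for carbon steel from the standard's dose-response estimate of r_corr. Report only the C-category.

carbon steel: f(T) = -0.054·(T−10) [T>10 °C] = -0.5238
  SO₂ term: 1.77·91.8^0.52·exp(0.02·48-0.5238) = 28.71
  Cl⁻ term: 0.102·406.7^0.62·exp(0.033·48+0.04·19.7) = 45.34
  sum: 28.71 + 45.34 → r_corr = 74.06 μm/a
74.1 μm/a falls in (50, 80] for carbon steel → category C4

C4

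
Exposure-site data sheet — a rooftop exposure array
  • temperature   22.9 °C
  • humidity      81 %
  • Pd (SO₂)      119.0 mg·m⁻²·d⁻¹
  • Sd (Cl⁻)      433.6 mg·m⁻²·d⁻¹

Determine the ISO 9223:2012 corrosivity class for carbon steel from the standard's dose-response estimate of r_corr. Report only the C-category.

CX

carbon steel: f(T) = -0.054·(T−10) [T>10 °C] = -0.6966
  SO₂ term: 1.77·119.0^0.52·exp(0.02·81-0.6966) = 53.49
  Cl⁻ term: 0.102·433.6^0.62·exp(0.033·81+0.04·22.9) = 159.3
  sum: 53.49 + 159.3 → r_corr = 212.8 μm/a
ISO 9223 Table 2 (carbon steel): 200 < 213 ≤ 700 μm/a ⇒ CX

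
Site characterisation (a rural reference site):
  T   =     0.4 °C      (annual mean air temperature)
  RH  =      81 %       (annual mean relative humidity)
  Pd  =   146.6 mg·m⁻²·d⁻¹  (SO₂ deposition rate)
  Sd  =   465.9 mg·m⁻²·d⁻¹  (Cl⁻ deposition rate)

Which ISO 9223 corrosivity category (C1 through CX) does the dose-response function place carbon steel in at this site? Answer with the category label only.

C5

carbon steel: T≤10 °C ⇒ hinge +0.150·(0.4−10) = -1.4400
  SO₂ term: 1.77·146.6^0.52·exp(0.02·81-1.4400) = 28.35
  Cl⁻ term: 0.102·465.9^0.62·exp(0.033·81+0.04·0.4) = 67.73
  sum: 28.35 + 67.73 → r_corr = 96.08 μm/a
Category bounds: 80…200 μm/a bracket r_corr ⇒ C5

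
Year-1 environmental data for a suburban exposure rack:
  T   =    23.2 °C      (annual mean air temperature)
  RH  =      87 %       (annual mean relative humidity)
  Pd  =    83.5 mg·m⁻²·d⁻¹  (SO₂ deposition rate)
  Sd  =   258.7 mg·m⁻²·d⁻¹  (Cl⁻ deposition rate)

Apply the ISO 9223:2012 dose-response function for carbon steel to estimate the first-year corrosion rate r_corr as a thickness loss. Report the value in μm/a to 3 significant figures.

r_corr = 192 μm/a

carbon steel: temperature factor f = -0.054·(13.2) = -0.7128
  sulphur-dioxide contribution → 49.36 μm/a
  chloride contribution → 142.7 μm/a
  total first-year rate 192.1 μm/a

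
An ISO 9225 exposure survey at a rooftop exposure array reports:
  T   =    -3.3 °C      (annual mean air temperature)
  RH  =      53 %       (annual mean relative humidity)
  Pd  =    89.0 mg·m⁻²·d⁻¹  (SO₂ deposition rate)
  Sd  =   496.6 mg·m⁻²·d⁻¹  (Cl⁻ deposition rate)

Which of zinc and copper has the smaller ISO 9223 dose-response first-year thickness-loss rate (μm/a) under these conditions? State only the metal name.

zinc: f(T) = +0.038·(T−10) [T≤10 °C] = -0.5054
  sulphur-dioxide contribution → 0.6422 μm/a
  chloride contribution → 0.6952 μm/a
  total first-year rate 1.337 μm/a
copper: temperature factor f = +0.126·(-13.3) = -1.6758
  sulphur-dioxide contribution → 0.07267 μm/a
  chloride contribution → 0.3141 μm/a
  total first-year rate 0.3868 μm/a
Ordering by μm/a: zinc (1.34) > copper (0.387)

copper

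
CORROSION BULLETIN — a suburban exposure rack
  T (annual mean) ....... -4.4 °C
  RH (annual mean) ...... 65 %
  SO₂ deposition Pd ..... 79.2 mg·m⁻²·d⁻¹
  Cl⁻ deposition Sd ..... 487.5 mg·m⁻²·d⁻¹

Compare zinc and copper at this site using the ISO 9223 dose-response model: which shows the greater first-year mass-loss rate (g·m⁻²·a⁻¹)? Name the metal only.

zinc

zinc: f(T) = +0.038·(T−10) [T≤10 °C] = -0.5472
  Pd branch = 0.0129·Pd^0.44·e^(0.046·RH+f) = 1.016 μm/a
  Sd branch = 0.0175·Sd^0.57·e^(0.008·RH+0.085·T) = 0.6896 μm/a
  r_corr = 1.016 + 0.6896 = 1.706 μm/a
  mass loss = 1.706 μm/a × 7.14 g/cm³ = 12.18 g·m⁻²·a⁻¹
copper: f(T) = +0.126·(T−10) [T≤10 °C] = -1.8144
  SO₂ term: 0.0053·79.2^0.26·exp(0.059·65-1.8144) = 0.1246
  Cl⁻ term: 0.01025·487.5^0.27·exp(0.036·65+0.049·-4.4) = 0.4561
  r_corr = 0.1246 + 0.4561 = 0.5807 μm/a
  mass loss = 0.5807 μm/a × 8.96 g/cm³ = 5.203 g·m⁻²·a⁻¹
Ordering by g·m⁻²·a⁻¹: zinc (12.2) > copper (5.2)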